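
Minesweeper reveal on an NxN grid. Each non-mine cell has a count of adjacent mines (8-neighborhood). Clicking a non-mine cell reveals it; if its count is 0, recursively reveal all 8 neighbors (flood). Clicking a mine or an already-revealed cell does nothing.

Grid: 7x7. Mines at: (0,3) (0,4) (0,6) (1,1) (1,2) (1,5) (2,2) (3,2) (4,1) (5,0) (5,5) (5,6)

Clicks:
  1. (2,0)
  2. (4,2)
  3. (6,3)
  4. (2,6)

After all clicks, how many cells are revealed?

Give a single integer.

Click 1 (2,0) count=1: revealed 1 new [(2,0)] -> total=1
Click 2 (4,2) count=2: revealed 1 new [(4,2)] -> total=2
Click 3 (6,3) count=0: revealed 10 new [(4,3) (4,4) (5,1) (5,2) (5,3) (5,4) (6,1) (6,2) (6,3) (6,4)] -> total=12
Click 4 (2,6) count=1: revealed 1 new [(2,6)] -> total=13

Answer: 13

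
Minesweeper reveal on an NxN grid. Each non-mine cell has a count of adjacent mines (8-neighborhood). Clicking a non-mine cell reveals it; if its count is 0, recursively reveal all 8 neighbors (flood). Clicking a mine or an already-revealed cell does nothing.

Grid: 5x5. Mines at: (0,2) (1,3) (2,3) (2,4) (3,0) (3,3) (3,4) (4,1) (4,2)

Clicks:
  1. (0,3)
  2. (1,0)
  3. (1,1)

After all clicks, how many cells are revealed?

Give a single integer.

Answer: 7

Derivation:
Click 1 (0,3) count=2: revealed 1 new [(0,3)] -> total=1
Click 2 (1,0) count=0: revealed 6 new [(0,0) (0,1) (1,0) (1,1) (2,0) (2,1)] -> total=7
Click 3 (1,1) count=1: revealed 0 new [(none)] -> total=7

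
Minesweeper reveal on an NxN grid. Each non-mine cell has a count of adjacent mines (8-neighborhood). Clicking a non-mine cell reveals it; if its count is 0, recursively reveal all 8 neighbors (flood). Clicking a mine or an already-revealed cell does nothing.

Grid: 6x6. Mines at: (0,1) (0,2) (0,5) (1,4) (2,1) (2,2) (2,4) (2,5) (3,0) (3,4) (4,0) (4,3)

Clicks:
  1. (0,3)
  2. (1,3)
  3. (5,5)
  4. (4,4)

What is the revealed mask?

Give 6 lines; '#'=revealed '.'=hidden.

Answer: ...#..
...#..
......
......
....##
....##

Derivation:
Click 1 (0,3) count=2: revealed 1 new [(0,3)] -> total=1
Click 2 (1,3) count=4: revealed 1 new [(1,3)] -> total=2
Click 3 (5,5) count=0: revealed 4 new [(4,4) (4,5) (5,4) (5,5)] -> total=6
Click 4 (4,4) count=2: revealed 0 new [(none)] -> total=6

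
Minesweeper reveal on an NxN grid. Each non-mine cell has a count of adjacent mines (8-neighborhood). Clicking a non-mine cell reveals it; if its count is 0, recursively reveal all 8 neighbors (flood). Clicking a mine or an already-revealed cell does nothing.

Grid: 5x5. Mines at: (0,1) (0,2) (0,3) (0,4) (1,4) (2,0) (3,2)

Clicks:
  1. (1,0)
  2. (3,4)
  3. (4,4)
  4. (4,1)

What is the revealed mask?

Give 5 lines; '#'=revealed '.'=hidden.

Answer: .....
#....
...##
...##
.#.##

Derivation:
Click 1 (1,0) count=2: revealed 1 new [(1,0)] -> total=1
Click 2 (3,4) count=0: revealed 6 new [(2,3) (2,4) (3,3) (3,4) (4,3) (4,4)] -> total=7
Click 3 (4,4) count=0: revealed 0 new [(none)] -> total=7
Click 4 (4,1) count=1: revealed 1 new [(4,1)] -> total=8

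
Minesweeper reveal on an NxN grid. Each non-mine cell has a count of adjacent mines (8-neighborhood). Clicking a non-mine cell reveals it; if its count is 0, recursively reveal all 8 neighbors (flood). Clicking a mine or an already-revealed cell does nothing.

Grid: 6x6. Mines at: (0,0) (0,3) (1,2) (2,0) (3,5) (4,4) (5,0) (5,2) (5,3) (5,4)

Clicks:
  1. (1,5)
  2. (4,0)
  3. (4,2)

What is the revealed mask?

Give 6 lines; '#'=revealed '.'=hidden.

Answer: ....##
....##
....##
......
#.#...
......

Derivation:
Click 1 (1,5) count=0: revealed 6 new [(0,4) (0,5) (1,4) (1,5) (2,4) (2,5)] -> total=6
Click 2 (4,0) count=1: revealed 1 new [(4,0)] -> total=7
Click 3 (4,2) count=2: revealed 1 new [(4,2)] -> total=8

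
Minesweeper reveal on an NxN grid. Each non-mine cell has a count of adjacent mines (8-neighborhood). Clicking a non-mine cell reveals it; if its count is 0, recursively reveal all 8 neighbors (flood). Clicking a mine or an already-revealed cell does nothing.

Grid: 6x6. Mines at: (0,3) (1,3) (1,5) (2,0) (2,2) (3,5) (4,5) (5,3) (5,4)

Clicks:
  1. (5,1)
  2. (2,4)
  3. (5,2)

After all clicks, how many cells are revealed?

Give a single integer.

Click 1 (5,1) count=0: revealed 9 new [(3,0) (3,1) (3,2) (4,0) (4,1) (4,2) (5,0) (5,1) (5,2)] -> total=9
Click 2 (2,4) count=3: revealed 1 new [(2,4)] -> total=10
Click 3 (5,2) count=1: revealed 0 new [(none)] -> total=10

Answer: 10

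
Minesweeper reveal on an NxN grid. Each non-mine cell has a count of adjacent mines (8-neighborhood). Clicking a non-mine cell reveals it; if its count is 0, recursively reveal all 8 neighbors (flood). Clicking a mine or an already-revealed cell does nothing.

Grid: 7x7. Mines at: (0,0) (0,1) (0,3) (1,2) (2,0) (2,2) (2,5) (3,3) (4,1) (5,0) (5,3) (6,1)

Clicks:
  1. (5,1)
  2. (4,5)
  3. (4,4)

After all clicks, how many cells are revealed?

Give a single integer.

Click 1 (5,1) count=3: revealed 1 new [(5,1)] -> total=1
Click 2 (4,5) count=0: revealed 12 new [(3,4) (3,5) (3,6) (4,4) (4,5) (4,6) (5,4) (5,5) (5,6) (6,4) (6,5) (6,6)] -> total=13
Click 3 (4,4) count=2: revealed 0 new [(none)] -> total=13

Answer: 13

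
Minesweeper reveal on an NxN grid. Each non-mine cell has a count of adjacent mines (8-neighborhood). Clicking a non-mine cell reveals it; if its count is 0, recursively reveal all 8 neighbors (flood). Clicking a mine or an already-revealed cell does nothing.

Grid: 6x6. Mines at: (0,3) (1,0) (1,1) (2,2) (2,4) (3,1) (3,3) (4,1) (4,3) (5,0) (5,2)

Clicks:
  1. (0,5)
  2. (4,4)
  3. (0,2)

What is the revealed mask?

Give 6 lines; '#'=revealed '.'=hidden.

Answer: ..#.##
....##
......
......
....#.
......

Derivation:
Click 1 (0,5) count=0: revealed 4 new [(0,4) (0,5) (1,4) (1,5)] -> total=4
Click 2 (4,4) count=2: revealed 1 new [(4,4)] -> total=5
Click 3 (0,2) count=2: revealed 1 new [(0,2)] -> total=6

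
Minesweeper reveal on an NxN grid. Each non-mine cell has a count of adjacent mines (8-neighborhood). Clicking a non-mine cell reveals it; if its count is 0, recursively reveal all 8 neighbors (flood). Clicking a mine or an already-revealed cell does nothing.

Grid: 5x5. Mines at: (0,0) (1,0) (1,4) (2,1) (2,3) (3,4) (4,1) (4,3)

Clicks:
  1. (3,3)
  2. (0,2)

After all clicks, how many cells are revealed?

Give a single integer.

Answer: 7

Derivation:
Click 1 (3,3) count=3: revealed 1 new [(3,3)] -> total=1
Click 2 (0,2) count=0: revealed 6 new [(0,1) (0,2) (0,3) (1,1) (1,2) (1,3)] -> total=7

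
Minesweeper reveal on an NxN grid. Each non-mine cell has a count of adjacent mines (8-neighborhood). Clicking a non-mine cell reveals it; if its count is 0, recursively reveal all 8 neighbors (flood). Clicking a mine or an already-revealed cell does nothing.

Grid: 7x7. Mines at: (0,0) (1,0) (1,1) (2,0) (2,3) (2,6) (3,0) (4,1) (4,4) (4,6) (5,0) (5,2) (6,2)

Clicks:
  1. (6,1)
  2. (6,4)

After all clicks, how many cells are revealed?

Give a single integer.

Answer: 9

Derivation:
Click 1 (6,1) count=3: revealed 1 new [(6,1)] -> total=1
Click 2 (6,4) count=0: revealed 8 new [(5,3) (5,4) (5,5) (5,6) (6,3) (6,4) (6,5) (6,6)] -> total=9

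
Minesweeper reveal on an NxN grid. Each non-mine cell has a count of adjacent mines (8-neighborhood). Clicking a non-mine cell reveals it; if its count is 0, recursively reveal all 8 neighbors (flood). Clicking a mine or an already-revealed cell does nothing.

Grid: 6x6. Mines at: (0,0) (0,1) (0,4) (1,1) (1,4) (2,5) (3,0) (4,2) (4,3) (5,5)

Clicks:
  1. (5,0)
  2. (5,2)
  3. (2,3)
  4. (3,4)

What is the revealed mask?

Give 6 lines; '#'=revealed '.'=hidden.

Click 1 (5,0) count=0: revealed 4 new [(4,0) (4,1) (5,0) (5,1)] -> total=4
Click 2 (5,2) count=2: revealed 1 new [(5,2)] -> total=5
Click 3 (2,3) count=1: revealed 1 new [(2,3)] -> total=6
Click 4 (3,4) count=2: revealed 1 new [(3,4)] -> total=7

Answer: ......
......
...#..
....#.
##....
###...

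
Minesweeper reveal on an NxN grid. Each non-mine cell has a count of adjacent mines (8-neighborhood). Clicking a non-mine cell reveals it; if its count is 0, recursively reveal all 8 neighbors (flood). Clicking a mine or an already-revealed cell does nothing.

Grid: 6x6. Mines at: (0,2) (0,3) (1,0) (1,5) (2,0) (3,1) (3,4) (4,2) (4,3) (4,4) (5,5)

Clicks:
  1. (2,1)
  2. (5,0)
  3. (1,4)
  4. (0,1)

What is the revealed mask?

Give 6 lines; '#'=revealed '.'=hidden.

Click 1 (2,1) count=3: revealed 1 new [(2,1)] -> total=1
Click 2 (5,0) count=0: revealed 4 new [(4,0) (4,1) (5,0) (5,1)] -> total=5
Click 3 (1,4) count=2: revealed 1 new [(1,4)] -> total=6
Click 4 (0,1) count=2: revealed 1 new [(0,1)] -> total=7

Answer: .#....
....#.
.#....
......
##....
##....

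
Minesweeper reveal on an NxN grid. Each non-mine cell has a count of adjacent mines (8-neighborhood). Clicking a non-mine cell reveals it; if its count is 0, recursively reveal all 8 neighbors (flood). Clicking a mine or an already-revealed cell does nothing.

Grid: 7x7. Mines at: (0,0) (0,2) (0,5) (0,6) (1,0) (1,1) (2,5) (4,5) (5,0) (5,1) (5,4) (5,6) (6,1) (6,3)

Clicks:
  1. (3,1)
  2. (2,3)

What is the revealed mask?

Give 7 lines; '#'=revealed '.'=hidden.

Click 1 (3,1) count=0: revealed 18 new [(1,2) (1,3) (1,4) (2,0) (2,1) (2,2) (2,3) (2,4) (3,0) (3,1) (3,2) (3,3) (3,4) (4,0) (4,1) (4,2) (4,3) (4,4)] -> total=18
Click 2 (2,3) count=0: revealed 0 new [(none)] -> total=18

Answer: .......
..###..
#####..
#####..
#####..
.......
.......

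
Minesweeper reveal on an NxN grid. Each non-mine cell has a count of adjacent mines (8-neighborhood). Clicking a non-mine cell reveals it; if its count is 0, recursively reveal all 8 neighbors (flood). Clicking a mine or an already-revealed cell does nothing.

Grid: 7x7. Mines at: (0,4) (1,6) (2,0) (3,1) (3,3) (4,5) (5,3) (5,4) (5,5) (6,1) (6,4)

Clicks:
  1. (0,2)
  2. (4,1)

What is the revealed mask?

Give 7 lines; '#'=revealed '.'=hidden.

Answer: ####...
####...
.###...
.......
.#.....
.......
.......

Derivation:
Click 1 (0,2) count=0: revealed 11 new [(0,0) (0,1) (0,2) (0,3) (1,0) (1,1) (1,2) (1,3) (2,1) (2,2) (2,3)] -> total=11
Click 2 (4,1) count=1: revealed 1 new [(4,1)] -> total=12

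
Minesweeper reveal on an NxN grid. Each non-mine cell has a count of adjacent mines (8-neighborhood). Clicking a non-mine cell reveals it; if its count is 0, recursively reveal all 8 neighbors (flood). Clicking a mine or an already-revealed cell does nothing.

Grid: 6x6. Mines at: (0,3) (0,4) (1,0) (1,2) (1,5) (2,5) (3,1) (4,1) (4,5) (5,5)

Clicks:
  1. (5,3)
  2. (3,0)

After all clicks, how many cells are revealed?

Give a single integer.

Answer: 13

Derivation:
Click 1 (5,3) count=0: revealed 12 new [(2,2) (2,3) (2,4) (3,2) (3,3) (3,4) (4,2) (4,3) (4,4) (5,2) (5,3) (5,4)] -> total=12
Click 2 (3,0) count=2: revealed 1 new [(3,0)] -> total=13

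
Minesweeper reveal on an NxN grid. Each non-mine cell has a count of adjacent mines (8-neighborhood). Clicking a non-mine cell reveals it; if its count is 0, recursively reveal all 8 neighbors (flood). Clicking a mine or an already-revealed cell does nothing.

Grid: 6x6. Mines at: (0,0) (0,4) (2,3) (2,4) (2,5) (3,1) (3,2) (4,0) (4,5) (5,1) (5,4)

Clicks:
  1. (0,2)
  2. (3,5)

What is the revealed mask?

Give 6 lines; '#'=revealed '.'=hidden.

Click 1 (0,2) count=0: revealed 6 new [(0,1) (0,2) (0,3) (1,1) (1,2) (1,3)] -> total=6
Click 2 (3,5) count=3: revealed 1 new [(3,5)] -> total=7

Answer: .###..
.###..
......
.....#
......
......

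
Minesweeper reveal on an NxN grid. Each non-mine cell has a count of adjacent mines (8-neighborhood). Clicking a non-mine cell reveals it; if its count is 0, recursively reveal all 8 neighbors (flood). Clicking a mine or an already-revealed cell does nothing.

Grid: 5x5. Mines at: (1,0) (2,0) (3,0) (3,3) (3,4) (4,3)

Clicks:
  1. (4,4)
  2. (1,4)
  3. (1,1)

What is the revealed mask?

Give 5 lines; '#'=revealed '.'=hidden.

Click 1 (4,4) count=3: revealed 1 new [(4,4)] -> total=1
Click 2 (1,4) count=0: revealed 12 new [(0,1) (0,2) (0,3) (0,4) (1,1) (1,2) (1,3) (1,4) (2,1) (2,2) (2,3) (2,4)] -> total=13
Click 3 (1,1) count=2: revealed 0 new [(none)] -> total=13

Answer: .####
.####
.####
.....
....#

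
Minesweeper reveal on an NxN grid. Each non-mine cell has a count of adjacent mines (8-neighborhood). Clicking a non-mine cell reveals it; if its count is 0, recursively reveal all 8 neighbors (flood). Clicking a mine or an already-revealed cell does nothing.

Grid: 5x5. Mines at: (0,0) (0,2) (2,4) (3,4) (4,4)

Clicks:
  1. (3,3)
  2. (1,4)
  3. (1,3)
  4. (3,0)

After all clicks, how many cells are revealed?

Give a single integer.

Answer: 17

Derivation:
Click 1 (3,3) count=3: revealed 1 new [(3,3)] -> total=1
Click 2 (1,4) count=1: revealed 1 new [(1,4)] -> total=2
Click 3 (1,3) count=2: revealed 1 new [(1,3)] -> total=3
Click 4 (3,0) count=0: revealed 14 new [(1,0) (1,1) (1,2) (2,0) (2,1) (2,2) (2,3) (3,0) (3,1) (3,2) (4,0) (4,1) (4,2) (4,3)] -> total=17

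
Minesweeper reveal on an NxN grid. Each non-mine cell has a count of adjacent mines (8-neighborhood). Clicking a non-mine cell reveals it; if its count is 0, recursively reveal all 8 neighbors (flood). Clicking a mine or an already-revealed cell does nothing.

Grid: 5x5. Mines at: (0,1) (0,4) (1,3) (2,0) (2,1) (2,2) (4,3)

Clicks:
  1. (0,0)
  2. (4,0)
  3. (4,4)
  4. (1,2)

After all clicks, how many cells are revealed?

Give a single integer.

Click 1 (0,0) count=1: revealed 1 new [(0,0)] -> total=1
Click 2 (4,0) count=0: revealed 6 new [(3,0) (3,1) (3,2) (4,0) (4,1) (4,2)] -> total=7
Click 3 (4,4) count=1: revealed 1 new [(4,4)] -> total=8
Click 4 (1,2) count=4: revealed 1 new [(1,2)] -> total=9

Answer: 9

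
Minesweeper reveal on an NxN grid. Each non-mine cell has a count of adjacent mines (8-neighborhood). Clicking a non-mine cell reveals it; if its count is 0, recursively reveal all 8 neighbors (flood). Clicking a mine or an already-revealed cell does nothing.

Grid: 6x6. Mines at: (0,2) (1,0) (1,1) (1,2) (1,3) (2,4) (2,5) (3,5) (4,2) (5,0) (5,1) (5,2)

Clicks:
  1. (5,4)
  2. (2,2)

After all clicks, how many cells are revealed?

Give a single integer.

Click 1 (5,4) count=0: revealed 6 new [(4,3) (4,4) (4,5) (5,3) (5,4) (5,5)] -> total=6
Click 2 (2,2) count=3: revealed 1 new [(2,2)] -> total=7

Answer: 7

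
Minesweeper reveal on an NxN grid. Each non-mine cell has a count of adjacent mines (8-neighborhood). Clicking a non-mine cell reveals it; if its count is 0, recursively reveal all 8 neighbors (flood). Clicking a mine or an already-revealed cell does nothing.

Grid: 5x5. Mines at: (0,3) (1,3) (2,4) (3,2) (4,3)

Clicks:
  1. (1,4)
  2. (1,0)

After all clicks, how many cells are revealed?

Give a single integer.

Answer: 14

Derivation:
Click 1 (1,4) count=3: revealed 1 new [(1,4)] -> total=1
Click 2 (1,0) count=0: revealed 13 new [(0,0) (0,1) (0,2) (1,0) (1,1) (1,2) (2,0) (2,1) (2,2) (3,0) (3,1) (4,0) (4,1)] -> total=14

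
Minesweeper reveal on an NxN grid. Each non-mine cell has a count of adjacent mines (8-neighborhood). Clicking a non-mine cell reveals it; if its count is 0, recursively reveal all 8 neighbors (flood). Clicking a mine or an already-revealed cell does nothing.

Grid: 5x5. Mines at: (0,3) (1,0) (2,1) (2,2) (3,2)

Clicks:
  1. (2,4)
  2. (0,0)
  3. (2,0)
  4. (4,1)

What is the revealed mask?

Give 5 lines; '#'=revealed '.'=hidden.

Click 1 (2,4) count=0: revealed 8 new [(1,3) (1,4) (2,3) (2,4) (3,3) (3,4) (4,3) (4,4)] -> total=8
Click 2 (0,0) count=1: revealed 1 new [(0,0)] -> total=9
Click 3 (2,0) count=2: revealed 1 new [(2,0)] -> total=10
Click 4 (4,1) count=1: revealed 1 new [(4,1)] -> total=11

Answer: #....
...##
#..##
...##
.#.##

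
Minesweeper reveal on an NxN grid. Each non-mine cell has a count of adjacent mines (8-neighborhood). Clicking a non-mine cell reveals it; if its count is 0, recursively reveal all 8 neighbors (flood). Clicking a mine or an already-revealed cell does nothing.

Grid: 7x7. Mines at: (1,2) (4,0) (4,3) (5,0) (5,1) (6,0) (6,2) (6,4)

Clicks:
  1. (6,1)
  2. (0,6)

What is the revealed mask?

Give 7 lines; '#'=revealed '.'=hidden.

Answer: ...####
...####
...####
...####
....###
....###
.#...##

Derivation:
Click 1 (6,1) count=4: revealed 1 new [(6,1)] -> total=1
Click 2 (0,6) count=0: revealed 24 new [(0,3) (0,4) (0,5) (0,6) (1,3) (1,4) (1,5) (1,6) (2,3) (2,4) (2,5) (2,6) (3,3) (3,4) (3,5) (3,6) (4,4) (4,5) (4,6) (5,4) (5,5) (5,6) (6,5) (6,6)] -> total=25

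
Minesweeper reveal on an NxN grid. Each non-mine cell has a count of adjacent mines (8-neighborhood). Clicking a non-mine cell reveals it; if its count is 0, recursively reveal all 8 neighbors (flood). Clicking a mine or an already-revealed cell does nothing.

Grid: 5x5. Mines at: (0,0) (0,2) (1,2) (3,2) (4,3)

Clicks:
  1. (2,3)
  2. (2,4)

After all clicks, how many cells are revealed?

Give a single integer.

Answer: 8

Derivation:
Click 1 (2,3) count=2: revealed 1 new [(2,3)] -> total=1
Click 2 (2,4) count=0: revealed 7 new [(0,3) (0,4) (1,3) (1,4) (2,4) (3,3) (3,4)] -> total=8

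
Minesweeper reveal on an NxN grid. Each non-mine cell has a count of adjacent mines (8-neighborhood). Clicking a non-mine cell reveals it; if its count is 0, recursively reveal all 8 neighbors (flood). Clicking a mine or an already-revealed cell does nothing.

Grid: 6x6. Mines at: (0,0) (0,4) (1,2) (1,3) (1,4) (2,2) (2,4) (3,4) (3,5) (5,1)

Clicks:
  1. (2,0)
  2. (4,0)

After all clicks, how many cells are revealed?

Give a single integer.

Answer: 8

Derivation:
Click 1 (2,0) count=0: revealed 8 new [(1,0) (1,1) (2,0) (2,1) (3,0) (3,1) (4,0) (4,1)] -> total=8
Click 2 (4,0) count=1: revealed 0 new [(none)] -> total=8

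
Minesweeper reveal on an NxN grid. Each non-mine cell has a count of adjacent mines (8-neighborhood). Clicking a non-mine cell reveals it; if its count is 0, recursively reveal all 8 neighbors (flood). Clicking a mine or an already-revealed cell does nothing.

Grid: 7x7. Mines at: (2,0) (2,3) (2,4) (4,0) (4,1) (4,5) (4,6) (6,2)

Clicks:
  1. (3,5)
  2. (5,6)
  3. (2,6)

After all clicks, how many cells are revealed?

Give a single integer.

Click 1 (3,5) count=3: revealed 1 new [(3,5)] -> total=1
Click 2 (5,6) count=2: revealed 1 new [(5,6)] -> total=2
Click 3 (2,6) count=0: revealed 17 new [(0,0) (0,1) (0,2) (0,3) (0,4) (0,5) (0,6) (1,0) (1,1) (1,2) (1,3) (1,4) (1,5) (1,6) (2,5) (2,6) (3,6)] -> total=19

Answer: 19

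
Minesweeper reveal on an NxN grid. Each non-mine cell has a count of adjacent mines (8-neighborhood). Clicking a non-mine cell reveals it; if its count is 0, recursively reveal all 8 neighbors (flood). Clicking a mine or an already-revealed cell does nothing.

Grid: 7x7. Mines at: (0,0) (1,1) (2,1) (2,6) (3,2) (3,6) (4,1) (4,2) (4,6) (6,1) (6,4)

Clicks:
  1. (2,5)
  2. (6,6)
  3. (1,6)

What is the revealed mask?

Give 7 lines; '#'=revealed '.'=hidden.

Answer: .......
......#
.....#.
.......
.......
.....##
.....##

Derivation:
Click 1 (2,5) count=2: revealed 1 new [(2,5)] -> total=1
Click 2 (6,6) count=0: revealed 4 new [(5,5) (5,6) (6,5) (6,6)] -> total=5
Click 3 (1,6) count=1: revealed 1 new [(1,6)] -> total=6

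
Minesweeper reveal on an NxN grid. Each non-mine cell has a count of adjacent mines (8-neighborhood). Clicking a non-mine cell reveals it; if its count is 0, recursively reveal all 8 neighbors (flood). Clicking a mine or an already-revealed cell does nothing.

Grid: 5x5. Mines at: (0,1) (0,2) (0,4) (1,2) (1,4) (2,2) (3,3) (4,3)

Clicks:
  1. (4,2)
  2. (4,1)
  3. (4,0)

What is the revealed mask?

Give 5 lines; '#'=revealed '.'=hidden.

Click 1 (4,2) count=2: revealed 1 new [(4,2)] -> total=1
Click 2 (4,1) count=0: revealed 9 new [(1,0) (1,1) (2,0) (2,1) (3,0) (3,1) (3,2) (4,0) (4,1)] -> total=10
Click 3 (4,0) count=0: revealed 0 new [(none)] -> total=10

Answer: .....
##...
##...
###..
###..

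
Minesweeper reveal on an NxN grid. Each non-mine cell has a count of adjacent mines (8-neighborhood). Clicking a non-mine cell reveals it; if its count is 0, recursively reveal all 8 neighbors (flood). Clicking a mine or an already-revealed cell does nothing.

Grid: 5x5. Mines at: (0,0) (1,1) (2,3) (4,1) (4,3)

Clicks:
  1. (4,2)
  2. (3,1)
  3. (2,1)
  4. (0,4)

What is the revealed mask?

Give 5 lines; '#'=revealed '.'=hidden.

Click 1 (4,2) count=2: revealed 1 new [(4,2)] -> total=1
Click 2 (3,1) count=1: revealed 1 new [(3,1)] -> total=2
Click 3 (2,1) count=1: revealed 1 new [(2,1)] -> total=3
Click 4 (0,4) count=0: revealed 6 new [(0,2) (0,3) (0,4) (1,2) (1,3) (1,4)] -> total=9

Answer: ..###
..###
.#...
.#...
..#..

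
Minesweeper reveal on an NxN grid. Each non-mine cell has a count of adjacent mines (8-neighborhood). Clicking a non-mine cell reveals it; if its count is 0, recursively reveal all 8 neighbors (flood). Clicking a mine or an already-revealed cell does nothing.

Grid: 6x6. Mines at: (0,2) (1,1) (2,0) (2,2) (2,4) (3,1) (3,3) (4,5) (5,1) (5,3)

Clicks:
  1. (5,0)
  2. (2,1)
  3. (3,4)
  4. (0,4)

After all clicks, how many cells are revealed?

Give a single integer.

Answer: 9

Derivation:
Click 1 (5,0) count=1: revealed 1 new [(5,0)] -> total=1
Click 2 (2,1) count=4: revealed 1 new [(2,1)] -> total=2
Click 3 (3,4) count=3: revealed 1 new [(3,4)] -> total=3
Click 4 (0,4) count=0: revealed 6 new [(0,3) (0,4) (0,5) (1,3) (1,4) (1,5)] -> total=9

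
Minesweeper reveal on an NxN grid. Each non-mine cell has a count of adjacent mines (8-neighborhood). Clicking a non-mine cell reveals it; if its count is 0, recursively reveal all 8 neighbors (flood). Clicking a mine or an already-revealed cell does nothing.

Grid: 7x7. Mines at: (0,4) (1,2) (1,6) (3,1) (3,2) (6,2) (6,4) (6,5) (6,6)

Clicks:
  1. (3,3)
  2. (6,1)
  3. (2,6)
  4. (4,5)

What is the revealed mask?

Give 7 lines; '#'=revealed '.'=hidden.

Click 1 (3,3) count=1: revealed 1 new [(3,3)] -> total=1
Click 2 (6,1) count=1: revealed 1 new [(6,1)] -> total=2
Click 3 (2,6) count=1: revealed 1 new [(2,6)] -> total=3
Click 4 (4,5) count=0: revealed 17 new [(1,3) (1,4) (1,5) (2,3) (2,4) (2,5) (3,4) (3,5) (3,6) (4,3) (4,4) (4,5) (4,6) (5,3) (5,4) (5,5) (5,6)] -> total=20

Answer: .......
...###.
...####
...####
...####
...####
.#.....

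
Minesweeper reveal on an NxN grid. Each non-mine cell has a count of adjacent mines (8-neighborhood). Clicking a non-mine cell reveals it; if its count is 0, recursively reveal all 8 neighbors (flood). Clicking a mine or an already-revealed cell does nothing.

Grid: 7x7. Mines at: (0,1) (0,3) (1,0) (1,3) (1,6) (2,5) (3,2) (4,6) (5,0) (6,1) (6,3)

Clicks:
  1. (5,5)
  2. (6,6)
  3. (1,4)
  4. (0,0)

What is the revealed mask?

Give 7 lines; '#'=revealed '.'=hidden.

Answer: #......
....#..
.......
.......
.......
....###
....###

Derivation:
Click 1 (5,5) count=1: revealed 1 new [(5,5)] -> total=1
Click 2 (6,6) count=0: revealed 5 new [(5,4) (5,6) (6,4) (6,5) (6,6)] -> total=6
Click 3 (1,4) count=3: revealed 1 new [(1,4)] -> total=7
Click 4 (0,0) count=2: revealed 1 new [(0,0)] -> total=8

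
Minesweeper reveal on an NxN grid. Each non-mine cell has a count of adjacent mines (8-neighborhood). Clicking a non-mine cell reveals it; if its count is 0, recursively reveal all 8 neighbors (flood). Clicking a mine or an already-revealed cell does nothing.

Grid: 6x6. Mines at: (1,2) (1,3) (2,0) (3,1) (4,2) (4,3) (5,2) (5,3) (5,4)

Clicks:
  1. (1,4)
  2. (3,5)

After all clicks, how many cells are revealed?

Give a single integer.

Click 1 (1,4) count=1: revealed 1 new [(1,4)] -> total=1
Click 2 (3,5) count=0: revealed 9 new [(0,4) (0,5) (1,5) (2,4) (2,5) (3,4) (3,5) (4,4) (4,5)] -> total=10

Answer: 10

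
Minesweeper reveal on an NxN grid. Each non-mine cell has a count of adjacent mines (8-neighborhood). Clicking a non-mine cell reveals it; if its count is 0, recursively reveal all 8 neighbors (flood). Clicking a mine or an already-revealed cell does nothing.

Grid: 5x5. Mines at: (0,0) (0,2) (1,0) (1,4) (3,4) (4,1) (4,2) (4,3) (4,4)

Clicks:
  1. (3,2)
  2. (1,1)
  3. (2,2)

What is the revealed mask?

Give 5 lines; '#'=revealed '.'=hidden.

Answer: .....
.###.
.###.
.###.
.....

Derivation:
Click 1 (3,2) count=3: revealed 1 new [(3,2)] -> total=1
Click 2 (1,1) count=3: revealed 1 new [(1,1)] -> total=2
Click 3 (2,2) count=0: revealed 7 new [(1,2) (1,3) (2,1) (2,2) (2,3) (3,1) (3,3)] -> total=9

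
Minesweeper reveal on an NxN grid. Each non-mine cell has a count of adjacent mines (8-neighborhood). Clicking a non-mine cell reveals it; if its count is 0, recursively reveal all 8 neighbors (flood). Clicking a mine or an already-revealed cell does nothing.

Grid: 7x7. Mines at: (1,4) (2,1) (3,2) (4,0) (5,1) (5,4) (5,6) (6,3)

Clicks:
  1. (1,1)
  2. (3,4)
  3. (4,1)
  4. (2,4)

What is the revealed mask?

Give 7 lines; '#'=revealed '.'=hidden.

Click 1 (1,1) count=1: revealed 1 new [(1,1)] -> total=1
Click 2 (3,4) count=0: revealed 16 new [(0,5) (0,6) (1,5) (1,6) (2,3) (2,4) (2,5) (2,6) (3,3) (3,4) (3,5) (3,6) (4,3) (4,4) (4,5) (4,6)] -> total=17
Click 3 (4,1) count=3: revealed 1 new [(4,1)] -> total=18
Click 4 (2,4) count=1: revealed 0 new [(none)] -> total=18

Answer: .....##
.#...##
...####
...####
.#.####
.......
.......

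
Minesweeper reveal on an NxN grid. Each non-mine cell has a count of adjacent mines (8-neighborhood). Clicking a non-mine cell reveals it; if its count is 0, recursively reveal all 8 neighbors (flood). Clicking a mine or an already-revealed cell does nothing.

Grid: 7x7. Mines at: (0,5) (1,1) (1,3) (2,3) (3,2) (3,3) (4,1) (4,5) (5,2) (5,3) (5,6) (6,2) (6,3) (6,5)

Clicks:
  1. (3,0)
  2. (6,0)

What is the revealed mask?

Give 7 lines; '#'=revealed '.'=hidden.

Click 1 (3,0) count=1: revealed 1 new [(3,0)] -> total=1
Click 2 (6,0) count=0: revealed 4 new [(5,0) (5,1) (6,0) (6,1)] -> total=5

Answer: .......
.......
.......
#......
.......
##.....
##.....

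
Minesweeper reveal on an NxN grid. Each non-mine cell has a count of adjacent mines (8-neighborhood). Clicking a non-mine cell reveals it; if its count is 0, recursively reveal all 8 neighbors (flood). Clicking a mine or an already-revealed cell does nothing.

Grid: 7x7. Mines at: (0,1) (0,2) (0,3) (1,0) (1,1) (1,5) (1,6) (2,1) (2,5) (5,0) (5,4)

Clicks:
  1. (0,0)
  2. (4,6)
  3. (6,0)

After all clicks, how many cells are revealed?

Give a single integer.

Click 1 (0,0) count=3: revealed 1 new [(0,0)] -> total=1
Click 2 (4,6) count=0: revealed 8 new [(3,5) (3,6) (4,5) (4,6) (5,5) (5,6) (6,5) (6,6)] -> total=9
Click 3 (6,0) count=1: revealed 1 new [(6,0)] -> total=10

Answer: 10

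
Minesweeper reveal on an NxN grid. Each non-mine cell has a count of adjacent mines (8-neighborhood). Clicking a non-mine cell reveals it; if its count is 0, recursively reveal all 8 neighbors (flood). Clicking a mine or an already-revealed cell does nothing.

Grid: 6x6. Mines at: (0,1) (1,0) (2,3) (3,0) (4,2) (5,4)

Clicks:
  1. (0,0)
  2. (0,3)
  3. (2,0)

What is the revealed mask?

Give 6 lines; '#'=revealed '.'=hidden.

Answer: #.####
..####
#...##
....##
....##
......

Derivation:
Click 1 (0,0) count=2: revealed 1 new [(0,0)] -> total=1
Click 2 (0,3) count=0: revealed 14 new [(0,2) (0,3) (0,4) (0,5) (1,2) (1,3) (1,4) (1,5) (2,4) (2,5) (3,4) (3,5) (4,4) (4,5)] -> total=15
Click 3 (2,0) count=2: revealed 1 new [(2,0)] -> total=16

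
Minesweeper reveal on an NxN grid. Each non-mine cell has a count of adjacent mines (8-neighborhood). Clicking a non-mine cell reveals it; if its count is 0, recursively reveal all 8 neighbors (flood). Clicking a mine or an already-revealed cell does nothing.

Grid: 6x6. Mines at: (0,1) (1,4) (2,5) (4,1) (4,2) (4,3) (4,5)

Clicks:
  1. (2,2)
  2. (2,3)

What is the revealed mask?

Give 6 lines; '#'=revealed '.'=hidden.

Answer: ......
####..
####..
####..
......
......

Derivation:
Click 1 (2,2) count=0: revealed 12 new [(1,0) (1,1) (1,2) (1,3) (2,0) (2,1) (2,2) (2,3) (3,0) (3,1) (3,2) (3,3)] -> total=12
Click 2 (2,3) count=1: revealed 0 new [(none)] -> total=12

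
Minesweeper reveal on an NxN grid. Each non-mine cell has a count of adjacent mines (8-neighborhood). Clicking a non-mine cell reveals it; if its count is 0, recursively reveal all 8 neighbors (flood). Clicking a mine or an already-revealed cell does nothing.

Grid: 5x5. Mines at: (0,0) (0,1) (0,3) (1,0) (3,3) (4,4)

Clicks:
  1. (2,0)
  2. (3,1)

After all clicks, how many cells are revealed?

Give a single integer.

Click 1 (2,0) count=1: revealed 1 new [(2,0)] -> total=1
Click 2 (3,1) count=0: revealed 8 new [(2,1) (2,2) (3,0) (3,1) (3,2) (4,0) (4,1) (4,2)] -> total=9

Answer: 9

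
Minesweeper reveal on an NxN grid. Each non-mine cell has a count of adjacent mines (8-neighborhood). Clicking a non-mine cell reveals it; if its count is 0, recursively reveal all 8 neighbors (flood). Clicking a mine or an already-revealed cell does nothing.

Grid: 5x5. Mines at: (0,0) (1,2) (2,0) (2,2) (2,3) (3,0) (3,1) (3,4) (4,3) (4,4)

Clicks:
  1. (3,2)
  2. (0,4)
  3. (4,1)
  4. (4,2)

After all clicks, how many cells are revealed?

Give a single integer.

Click 1 (3,2) count=4: revealed 1 new [(3,2)] -> total=1
Click 2 (0,4) count=0: revealed 4 new [(0,3) (0,4) (1,3) (1,4)] -> total=5
Click 3 (4,1) count=2: revealed 1 new [(4,1)] -> total=6
Click 4 (4,2) count=2: revealed 1 new [(4,2)] -> total=7

Answer: 7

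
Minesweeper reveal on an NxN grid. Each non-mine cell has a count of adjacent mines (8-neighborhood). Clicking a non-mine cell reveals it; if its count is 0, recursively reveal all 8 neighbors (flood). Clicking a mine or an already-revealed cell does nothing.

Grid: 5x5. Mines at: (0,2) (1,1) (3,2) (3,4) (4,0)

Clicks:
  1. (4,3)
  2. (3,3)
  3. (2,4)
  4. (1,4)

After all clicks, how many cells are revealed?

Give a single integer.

Answer: 8

Derivation:
Click 1 (4,3) count=2: revealed 1 new [(4,3)] -> total=1
Click 2 (3,3) count=2: revealed 1 new [(3,3)] -> total=2
Click 3 (2,4) count=1: revealed 1 new [(2,4)] -> total=3
Click 4 (1,4) count=0: revealed 5 new [(0,3) (0,4) (1,3) (1,4) (2,3)] -> total=8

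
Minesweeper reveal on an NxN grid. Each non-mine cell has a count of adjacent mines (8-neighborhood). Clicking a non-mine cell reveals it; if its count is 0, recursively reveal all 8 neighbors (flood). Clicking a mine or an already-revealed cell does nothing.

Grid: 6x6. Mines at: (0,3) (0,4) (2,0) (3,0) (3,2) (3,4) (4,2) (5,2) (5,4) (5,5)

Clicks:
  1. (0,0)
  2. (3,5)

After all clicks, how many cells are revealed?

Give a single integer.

Answer: 7

Derivation:
Click 1 (0,0) count=0: revealed 6 new [(0,0) (0,1) (0,2) (1,0) (1,1) (1,2)] -> total=6
Click 2 (3,5) count=1: revealed 1 new [(3,5)] -> total=7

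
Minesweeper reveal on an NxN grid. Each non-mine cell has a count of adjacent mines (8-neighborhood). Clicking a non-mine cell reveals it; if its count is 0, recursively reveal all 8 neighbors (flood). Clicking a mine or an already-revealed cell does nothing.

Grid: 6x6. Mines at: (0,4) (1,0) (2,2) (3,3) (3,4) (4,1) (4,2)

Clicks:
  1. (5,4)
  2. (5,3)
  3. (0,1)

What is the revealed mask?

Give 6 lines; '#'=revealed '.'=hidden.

Click 1 (5,4) count=0: revealed 6 new [(4,3) (4,4) (4,5) (5,3) (5,4) (5,5)] -> total=6
Click 2 (5,3) count=1: revealed 0 new [(none)] -> total=6
Click 3 (0,1) count=1: revealed 1 new [(0,1)] -> total=7

Answer: .#....
......
......
......
...###
...###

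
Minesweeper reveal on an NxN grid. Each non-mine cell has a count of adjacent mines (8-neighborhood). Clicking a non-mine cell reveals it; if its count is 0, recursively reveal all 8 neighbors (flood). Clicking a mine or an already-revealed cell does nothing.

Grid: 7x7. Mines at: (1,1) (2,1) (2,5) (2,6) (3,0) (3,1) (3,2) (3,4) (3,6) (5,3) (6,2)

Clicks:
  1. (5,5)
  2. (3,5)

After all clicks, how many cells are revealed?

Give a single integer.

Answer: 10

Derivation:
Click 1 (5,5) count=0: revealed 9 new [(4,4) (4,5) (4,6) (5,4) (5,5) (5,6) (6,4) (6,5) (6,6)] -> total=9
Click 2 (3,5) count=4: revealed 1 new [(3,5)] -> total=10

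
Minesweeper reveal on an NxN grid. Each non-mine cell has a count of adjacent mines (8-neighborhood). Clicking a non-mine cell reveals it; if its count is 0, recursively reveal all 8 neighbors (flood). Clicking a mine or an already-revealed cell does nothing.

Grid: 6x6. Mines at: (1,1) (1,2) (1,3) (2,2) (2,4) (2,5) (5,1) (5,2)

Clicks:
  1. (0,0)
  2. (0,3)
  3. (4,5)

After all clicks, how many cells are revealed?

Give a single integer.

Click 1 (0,0) count=1: revealed 1 new [(0,0)] -> total=1
Click 2 (0,3) count=2: revealed 1 new [(0,3)] -> total=2
Click 3 (4,5) count=0: revealed 9 new [(3,3) (3,4) (3,5) (4,3) (4,4) (4,5) (5,3) (5,4) (5,5)] -> total=11

Answer: 11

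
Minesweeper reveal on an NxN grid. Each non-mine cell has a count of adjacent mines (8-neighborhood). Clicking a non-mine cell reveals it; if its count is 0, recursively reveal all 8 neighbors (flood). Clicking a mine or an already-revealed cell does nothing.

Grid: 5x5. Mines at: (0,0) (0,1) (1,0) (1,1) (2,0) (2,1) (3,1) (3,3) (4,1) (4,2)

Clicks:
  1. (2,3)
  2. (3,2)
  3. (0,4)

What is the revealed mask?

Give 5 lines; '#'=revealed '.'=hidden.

Click 1 (2,3) count=1: revealed 1 new [(2,3)] -> total=1
Click 2 (3,2) count=5: revealed 1 new [(3,2)] -> total=2
Click 3 (0,4) count=0: revealed 8 new [(0,2) (0,3) (0,4) (1,2) (1,3) (1,4) (2,2) (2,4)] -> total=10

Answer: ..###
..###
..###
..#..
.....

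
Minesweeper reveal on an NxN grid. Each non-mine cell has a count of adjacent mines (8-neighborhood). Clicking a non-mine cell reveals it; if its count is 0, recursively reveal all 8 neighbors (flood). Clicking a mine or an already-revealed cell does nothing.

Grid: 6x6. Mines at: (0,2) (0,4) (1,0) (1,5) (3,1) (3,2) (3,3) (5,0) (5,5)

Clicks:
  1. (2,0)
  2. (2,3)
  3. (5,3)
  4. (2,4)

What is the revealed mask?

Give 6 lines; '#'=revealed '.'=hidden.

Click 1 (2,0) count=2: revealed 1 new [(2,0)] -> total=1
Click 2 (2,3) count=2: revealed 1 new [(2,3)] -> total=2
Click 3 (5,3) count=0: revealed 8 new [(4,1) (4,2) (4,3) (4,4) (5,1) (5,2) (5,3) (5,4)] -> total=10
Click 4 (2,4) count=2: revealed 1 new [(2,4)] -> total=11

Answer: ......
......
#..##.
......
.####.
.####.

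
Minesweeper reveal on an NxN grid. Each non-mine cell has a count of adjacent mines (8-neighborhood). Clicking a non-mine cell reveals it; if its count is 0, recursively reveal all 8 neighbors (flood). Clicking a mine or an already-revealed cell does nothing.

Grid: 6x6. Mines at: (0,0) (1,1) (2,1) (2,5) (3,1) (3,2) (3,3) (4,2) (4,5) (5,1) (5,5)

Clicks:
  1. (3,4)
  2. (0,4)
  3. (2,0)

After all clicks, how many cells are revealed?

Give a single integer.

Click 1 (3,4) count=3: revealed 1 new [(3,4)] -> total=1
Click 2 (0,4) count=0: revealed 11 new [(0,2) (0,3) (0,4) (0,5) (1,2) (1,3) (1,4) (1,5) (2,2) (2,3) (2,4)] -> total=12
Click 3 (2,0) count=3: revealed 1 new [(2,0)] -> total=13

Answer: 13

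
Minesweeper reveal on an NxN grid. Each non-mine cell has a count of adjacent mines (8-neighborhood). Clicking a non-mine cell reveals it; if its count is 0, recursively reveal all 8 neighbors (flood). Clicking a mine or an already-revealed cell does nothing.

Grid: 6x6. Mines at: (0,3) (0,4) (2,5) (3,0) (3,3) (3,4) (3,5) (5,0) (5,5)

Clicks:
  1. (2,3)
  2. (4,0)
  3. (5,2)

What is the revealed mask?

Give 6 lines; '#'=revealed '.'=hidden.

Click 1 (2,3) count=2: revealed 1 new [(2,3)] -> total=1
Click 2 (4,0) count=2: revealed 1 new [(4,0)] -> total=2
Click 3 (5,2) count=0: revealed 8 new [(4,1) (4,2) (4,3) (4,4) (5,1) (5,2) (5,3) (5,4)] -> total=10

Answer: ......
......
...#..
......
#####.
.####.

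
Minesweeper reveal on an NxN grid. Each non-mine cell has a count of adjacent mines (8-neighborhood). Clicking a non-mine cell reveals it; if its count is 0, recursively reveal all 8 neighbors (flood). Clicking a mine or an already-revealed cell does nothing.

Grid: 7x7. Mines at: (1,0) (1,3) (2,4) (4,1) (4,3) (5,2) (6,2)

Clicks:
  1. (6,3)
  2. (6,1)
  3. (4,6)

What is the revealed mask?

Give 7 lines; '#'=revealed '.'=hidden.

Click 1 (6,3) count=2: revealed 1 new [(6,3)] -> total=1
Click 2 (6,1) count=2: revealed 1 new [(6,1)] -> total=2
Click 3 (4,6) count=0: revealed 21 new [(0,4) (0,5) (0,6) (1,4) (1,5) (1,6) (2,5) (2,6) (3,4) (3,5) (3,6) (4,4) (4,5) (4,6) (5,3) (5,4) (5,5) (5,6) (6,4) (6,5) (6,6)] -> total=23

Answer: ....###
....###
.....##
....###
....###
...####
.#.####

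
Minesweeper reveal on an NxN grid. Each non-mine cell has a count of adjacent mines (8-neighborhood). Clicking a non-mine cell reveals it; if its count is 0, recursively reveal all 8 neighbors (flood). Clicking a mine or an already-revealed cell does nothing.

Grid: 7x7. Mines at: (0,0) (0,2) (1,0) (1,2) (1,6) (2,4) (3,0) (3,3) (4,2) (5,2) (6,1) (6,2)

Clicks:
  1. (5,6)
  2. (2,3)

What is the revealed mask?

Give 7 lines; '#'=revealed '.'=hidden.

Answer: .......
.......
...#.##
....###
...####
...####
...####

Derivation:
Click 1 (5,6) count=0: revealed 17 new [(2,5) (2,6) (3,4) (3,5) (3,6) (4,3) (4,4) (4,5) (4,6) (5,3) (5,4) (5,5) (5,6) (6,3) (6,4) (6,5) (6,6)] -> total=17
Click 2 (2,3) count=3: revealed 1 new [(2,3)] -> total=18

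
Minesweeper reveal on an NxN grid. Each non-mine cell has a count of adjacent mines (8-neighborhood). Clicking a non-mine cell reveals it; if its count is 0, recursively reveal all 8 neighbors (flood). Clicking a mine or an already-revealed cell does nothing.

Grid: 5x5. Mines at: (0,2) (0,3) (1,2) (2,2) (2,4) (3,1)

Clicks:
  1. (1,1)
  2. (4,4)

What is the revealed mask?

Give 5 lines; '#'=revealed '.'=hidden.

Click 1 (1,1) count=3: revealed 1 new [(1,1)] -> total=1
Click 2 (4,4) count=0: revealed 6 new [(3,2) (3,3) (3,4) (4,2) (4,3) (4,4)] -> total=7

Answer: .....
.#...
.....
..###
..###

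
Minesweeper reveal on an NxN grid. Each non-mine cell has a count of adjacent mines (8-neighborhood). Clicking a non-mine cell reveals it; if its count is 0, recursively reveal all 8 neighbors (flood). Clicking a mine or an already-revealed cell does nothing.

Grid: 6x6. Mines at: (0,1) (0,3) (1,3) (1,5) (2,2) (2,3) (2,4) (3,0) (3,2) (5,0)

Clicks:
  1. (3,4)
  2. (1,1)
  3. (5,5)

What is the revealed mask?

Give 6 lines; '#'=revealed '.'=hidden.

Click 1 (3,4) count=2: revealed 1 new [(3,4)] -> total=1
Click 2 (1,1) count=2: revealed 1 new [(1,1)] -> total=2
Click 3 (5,5) count=0: revealed 12 new [(3,3) (3,5) (4,1) (4,2) (4,3) (4,4) (4,5) (5,1) (5,2) (5,3) (5,4) (5,5)] -> total=14

Answer: ......
.#....
......
...###
.#####
.#####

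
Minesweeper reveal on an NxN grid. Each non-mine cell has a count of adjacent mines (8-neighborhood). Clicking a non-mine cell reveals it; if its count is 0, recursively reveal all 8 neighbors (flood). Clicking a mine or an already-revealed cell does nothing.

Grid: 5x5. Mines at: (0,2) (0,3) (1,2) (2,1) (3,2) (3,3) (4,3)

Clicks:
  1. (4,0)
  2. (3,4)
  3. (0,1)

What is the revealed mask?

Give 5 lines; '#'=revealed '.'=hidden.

Click 1 (4,0) count=0: revealed 4 new [(3,0) (3,1) (4,0) (4,1)] -> total=4
Click 2 (3,4) count=2: revealed 1 new [(3,4)] -> total=5
Click 3 (0,1) count=2: revealed 1 new [(0,1)] -> total=6

Answer: .#...
.....
.....
##..#
##...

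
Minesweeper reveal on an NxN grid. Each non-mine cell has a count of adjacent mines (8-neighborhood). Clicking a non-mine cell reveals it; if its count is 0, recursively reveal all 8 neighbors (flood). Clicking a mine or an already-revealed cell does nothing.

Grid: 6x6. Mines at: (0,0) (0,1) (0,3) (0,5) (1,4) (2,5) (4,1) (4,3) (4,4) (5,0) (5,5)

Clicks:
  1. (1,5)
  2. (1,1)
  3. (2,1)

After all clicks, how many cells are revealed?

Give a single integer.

Click 1 (1,5) count=3: revealed 1 new [(1,5)] -> total=1
Click 2 (1,1) count=2: revealed 1 new [(1,1)] -> total=2
Click 3 (2,1) count=0: revealed 11 new [(1,0) (1,2) (1,3) (2,0) (2,1) (2,2) (2,3) (3,0) (3,1) (3,2) (3,3)] -> total=13

Answer: 13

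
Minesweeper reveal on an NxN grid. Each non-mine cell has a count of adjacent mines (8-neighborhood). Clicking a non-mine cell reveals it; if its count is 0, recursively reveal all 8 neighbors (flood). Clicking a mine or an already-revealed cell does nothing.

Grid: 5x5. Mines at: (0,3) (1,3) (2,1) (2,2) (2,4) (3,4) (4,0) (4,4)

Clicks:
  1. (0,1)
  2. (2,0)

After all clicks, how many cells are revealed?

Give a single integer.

Click 1 (0,1) count=0: revealed 6 new [(0,0) (0,1) (0,2) (1,0) (1,1) (1,2)] -> total=6
Click 2 (2,0) count=1: revealed 1 new [(2,0)] -> total=7

Answer: 7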